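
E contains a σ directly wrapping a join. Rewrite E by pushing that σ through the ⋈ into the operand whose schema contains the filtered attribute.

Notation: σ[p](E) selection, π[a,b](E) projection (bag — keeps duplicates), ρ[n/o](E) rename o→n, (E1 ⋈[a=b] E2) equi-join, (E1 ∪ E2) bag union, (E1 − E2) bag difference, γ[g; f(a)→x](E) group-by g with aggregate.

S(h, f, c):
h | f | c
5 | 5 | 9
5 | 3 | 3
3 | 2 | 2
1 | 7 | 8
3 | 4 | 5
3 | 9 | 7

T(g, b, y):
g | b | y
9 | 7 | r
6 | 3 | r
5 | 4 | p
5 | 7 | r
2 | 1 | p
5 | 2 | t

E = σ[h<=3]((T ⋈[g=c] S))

σ filters on h, owned by the right side.
E' = (T ⋈[g=c] σ[h<=3](S))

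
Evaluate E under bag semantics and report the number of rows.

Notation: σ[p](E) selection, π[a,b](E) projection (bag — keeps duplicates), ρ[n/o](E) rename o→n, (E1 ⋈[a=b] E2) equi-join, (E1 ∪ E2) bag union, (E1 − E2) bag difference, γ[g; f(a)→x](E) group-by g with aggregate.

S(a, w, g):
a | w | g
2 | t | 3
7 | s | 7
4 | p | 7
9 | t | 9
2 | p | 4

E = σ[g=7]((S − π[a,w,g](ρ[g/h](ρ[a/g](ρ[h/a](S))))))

Per-node cardinality:
  S → 5
  S → 5
  ρ[h/a](S) → 5
  ρ[a/g](ρ[h/a](S)) → 5
  ρ[g/h](ρ[a/g](ρ[h/a](S))) → 5
  π[a,w,g](ρ[g/h](ρ[a/g](ρ[h/a](S)))) → 5
  (S − π[a,w,g](ρ[g/h](ρ[a/g](ρ[h/a](S))))) → 3
  σ[g=7]((S − π[a,w,g](ρ[g/h](ρ[a/g](ρ[h/a](S)))))) → 1

|E| = 1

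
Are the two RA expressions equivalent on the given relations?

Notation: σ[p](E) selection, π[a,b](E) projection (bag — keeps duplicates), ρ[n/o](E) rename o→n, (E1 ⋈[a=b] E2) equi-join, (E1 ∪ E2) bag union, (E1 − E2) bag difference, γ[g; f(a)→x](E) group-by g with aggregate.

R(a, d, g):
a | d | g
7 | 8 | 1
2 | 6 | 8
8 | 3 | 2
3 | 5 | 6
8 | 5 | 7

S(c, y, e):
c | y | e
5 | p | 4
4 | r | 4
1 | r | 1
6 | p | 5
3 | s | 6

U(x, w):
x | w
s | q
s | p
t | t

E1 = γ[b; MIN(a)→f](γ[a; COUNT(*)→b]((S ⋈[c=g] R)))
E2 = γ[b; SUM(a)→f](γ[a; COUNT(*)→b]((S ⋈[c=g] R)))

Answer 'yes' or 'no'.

E1 per-node cardinality:
  S → 5
  R → 5
  (S ⋈[c=g] R) → 2
  γ[a; COUNT(*)→b]((S ⋈[c=g] R)) → 2
  γ[b; MIN(a)→f](γ[a; COUNT(*)→b]((S ⋈[c=g] R))) → 1
E2 per-node cardinality:
  S → 5
  R → 5
  (S ⋈[c=g] R) → 2
  γ[a; COUNT(*)→b]((S ⋈[c=g] R)) → 2
  γ[b; SUM(a)→f](γ[a; COUNT(*)→b]((S ⋈[c=g] R))) → 1

E1 result:
b | f
1 | 3
E2 result:
b | f
1 | 10
Witness: (1, 3) appears 1× in E1 but 0× in E2.

no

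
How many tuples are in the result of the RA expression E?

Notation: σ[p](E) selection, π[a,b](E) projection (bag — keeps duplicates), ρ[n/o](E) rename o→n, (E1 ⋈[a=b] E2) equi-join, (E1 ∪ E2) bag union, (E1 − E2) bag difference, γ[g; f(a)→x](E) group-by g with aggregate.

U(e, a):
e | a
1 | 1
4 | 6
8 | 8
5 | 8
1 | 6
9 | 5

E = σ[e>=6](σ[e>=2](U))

Row counts bottom-up:
  U → 6
  σ[e>=2](U) → 4
  σ[e>=6](σ[e>=2](U)) → 2

|E| = 2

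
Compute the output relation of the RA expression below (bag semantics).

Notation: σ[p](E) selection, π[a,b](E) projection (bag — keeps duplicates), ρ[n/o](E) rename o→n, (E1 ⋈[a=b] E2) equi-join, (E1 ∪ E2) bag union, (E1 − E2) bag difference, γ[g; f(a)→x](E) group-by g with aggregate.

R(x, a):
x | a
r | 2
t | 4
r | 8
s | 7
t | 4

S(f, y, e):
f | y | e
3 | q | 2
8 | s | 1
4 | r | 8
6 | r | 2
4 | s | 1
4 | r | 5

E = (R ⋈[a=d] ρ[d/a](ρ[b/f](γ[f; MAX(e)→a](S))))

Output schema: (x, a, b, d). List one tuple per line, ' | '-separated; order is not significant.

Row counts bottom-up:
  R → 5
  S → 6
  γ[f; MAX(e)→a](S) → 4
  ρ[b/f](γ[f; MAX(e)→a](S)) → 4
  ρ[d/a](ρ[b/f](γ[f; MAX(e)→a](S))) → 4
  (R ⋈[a=d] ρ[d/a](ρ[b/f](γ[f; MAX(e)→a](S)))) → 3

== RESULT ==
x | a | b | d
r | 2 | 3 | 2
r | 2 | 6 | 2
r | 8 | 4 | 8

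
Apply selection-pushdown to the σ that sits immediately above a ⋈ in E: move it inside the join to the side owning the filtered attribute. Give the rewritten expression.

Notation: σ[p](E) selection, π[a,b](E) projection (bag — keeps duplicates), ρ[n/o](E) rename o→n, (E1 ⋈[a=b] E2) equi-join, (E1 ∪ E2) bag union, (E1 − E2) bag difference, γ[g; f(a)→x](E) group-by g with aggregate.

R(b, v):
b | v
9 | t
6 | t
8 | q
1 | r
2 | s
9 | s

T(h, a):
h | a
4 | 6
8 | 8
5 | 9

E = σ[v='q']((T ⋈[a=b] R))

σ filters on v, owned by the right side.
E' = (T ⋈[a=b] σ[v='q'](R))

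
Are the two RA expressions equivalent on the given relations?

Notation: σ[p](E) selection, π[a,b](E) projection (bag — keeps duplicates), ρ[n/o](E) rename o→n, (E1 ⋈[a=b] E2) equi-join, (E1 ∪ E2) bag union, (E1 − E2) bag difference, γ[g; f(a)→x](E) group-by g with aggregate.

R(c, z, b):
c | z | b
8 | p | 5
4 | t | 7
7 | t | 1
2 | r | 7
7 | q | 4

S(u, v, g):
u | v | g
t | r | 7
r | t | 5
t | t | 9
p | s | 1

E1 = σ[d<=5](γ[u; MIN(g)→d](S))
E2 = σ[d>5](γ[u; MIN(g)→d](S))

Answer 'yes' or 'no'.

E1 row counts bottom-up:
  S → 4
  γ[u; MIN(g)→d](S) → 3
  σ[d<=5](γ[u; MIN(g)→d](S)) → 2
E2 row counts bottom-up:
  S → 4
  γ[u; MIN(g)→d](S) → 3
  σ[d>5](γ[u; MIN(g)→d](S)) → 1

E1 result:
u | d
p | 1
r | 5
E2 result:
u | d
t | 7
Witness: ('p', 1) appears 1× in E1 but 0× in E2.

no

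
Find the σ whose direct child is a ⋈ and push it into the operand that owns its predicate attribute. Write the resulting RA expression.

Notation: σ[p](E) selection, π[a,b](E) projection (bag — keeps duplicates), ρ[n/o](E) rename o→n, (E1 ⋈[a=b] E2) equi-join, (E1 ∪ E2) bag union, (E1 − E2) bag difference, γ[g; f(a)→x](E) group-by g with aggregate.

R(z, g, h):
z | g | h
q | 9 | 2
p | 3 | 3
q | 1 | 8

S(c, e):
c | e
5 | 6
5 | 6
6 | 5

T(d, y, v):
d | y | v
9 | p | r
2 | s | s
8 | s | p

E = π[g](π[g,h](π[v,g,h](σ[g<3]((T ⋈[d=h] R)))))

σ filters on g, owned by the right side.
E' = π[g](π[g,h](π[v,g,h]((T ⋈[d=h] σ[g<3](R)))))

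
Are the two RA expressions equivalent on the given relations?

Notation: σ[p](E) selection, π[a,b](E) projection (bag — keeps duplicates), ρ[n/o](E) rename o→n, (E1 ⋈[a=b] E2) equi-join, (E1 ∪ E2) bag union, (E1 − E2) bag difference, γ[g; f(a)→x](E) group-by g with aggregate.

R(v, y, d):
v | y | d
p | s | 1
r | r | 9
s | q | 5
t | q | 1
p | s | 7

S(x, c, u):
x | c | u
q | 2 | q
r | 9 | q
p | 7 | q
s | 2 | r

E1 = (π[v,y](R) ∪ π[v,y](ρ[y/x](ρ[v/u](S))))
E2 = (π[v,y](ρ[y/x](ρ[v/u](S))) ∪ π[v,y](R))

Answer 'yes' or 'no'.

E1 row counts bottom-up:
  R → 5
  π[v,y](R) → 5
  S → 4
  ρ[v/u](S) → 4
  ρ[y/x](ρ[v/u](S)) → 4
  π[v,y](ρ[y/x](ρ[v/u](S))) → 4
  (π[v,y](R) ∪ π[v,y](ρ[y/x](ρ[v/u](S)))) → 9
E2 row counts bottom-up:
  S → 4
  ρ[v/u](S) → 4
  ρ[y/x](ρ[v/u](S)) → 4
  π[v,y](ρ[y/x](ρ[v/u](S))) → 4
  R → 5
  π[v,y](R) → 5
  (π[v,y](ρ[y/x](ρ[v/u](S))) ∪ π[v,y](R)) → 9

E1 and E2 produce the same multiset:
v | y
p | s
p | s
q | p
q | q
q | r
r | r
r | s
s | q
t | q

yes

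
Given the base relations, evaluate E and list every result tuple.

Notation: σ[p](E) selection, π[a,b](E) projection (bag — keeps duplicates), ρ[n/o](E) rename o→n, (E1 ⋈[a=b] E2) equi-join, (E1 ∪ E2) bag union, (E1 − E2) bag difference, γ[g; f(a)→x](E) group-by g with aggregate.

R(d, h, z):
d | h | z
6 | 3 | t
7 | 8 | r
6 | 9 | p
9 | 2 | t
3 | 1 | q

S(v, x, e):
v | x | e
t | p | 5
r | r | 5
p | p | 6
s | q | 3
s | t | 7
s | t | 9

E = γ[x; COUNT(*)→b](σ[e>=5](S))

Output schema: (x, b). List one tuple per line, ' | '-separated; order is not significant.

Row counts bottom-up:
  S → 6
  σ[e>=5](S) → 5
  γ[x; COUNT(*)→b](σ[e>=5](S)) → 3

== RESULT ==
x | b
p | 2
r | 1
t | 2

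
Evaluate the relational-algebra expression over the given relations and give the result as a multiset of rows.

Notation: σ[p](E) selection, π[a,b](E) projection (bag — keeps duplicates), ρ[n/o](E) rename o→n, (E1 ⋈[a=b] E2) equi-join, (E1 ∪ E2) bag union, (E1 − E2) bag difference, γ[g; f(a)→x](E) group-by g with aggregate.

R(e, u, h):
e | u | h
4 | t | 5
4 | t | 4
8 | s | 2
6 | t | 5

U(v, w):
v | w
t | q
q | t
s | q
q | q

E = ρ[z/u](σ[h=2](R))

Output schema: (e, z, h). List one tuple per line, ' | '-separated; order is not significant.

Per-node cardinality:
  R → 4
  σ[h=2](R) → 1
  ρ[z/u](σ[h=2](R)) → 1

== RESULT ==
e | z | h
8 | s | 2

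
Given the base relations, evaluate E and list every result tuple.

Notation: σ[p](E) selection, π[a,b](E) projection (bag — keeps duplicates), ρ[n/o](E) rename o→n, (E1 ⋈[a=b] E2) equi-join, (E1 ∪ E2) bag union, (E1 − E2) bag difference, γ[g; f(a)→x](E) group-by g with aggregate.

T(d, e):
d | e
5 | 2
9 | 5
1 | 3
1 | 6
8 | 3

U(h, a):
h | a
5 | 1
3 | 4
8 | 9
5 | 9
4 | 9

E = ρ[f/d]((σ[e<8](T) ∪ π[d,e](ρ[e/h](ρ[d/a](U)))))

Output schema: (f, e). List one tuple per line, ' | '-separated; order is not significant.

Per-node cardinality:
  T → 5
  σ[e<8](T) → 5
  U → 5
  ρ[d/a](U) → 5
  ρ[e/h](ρ[d/a](U)) → 5
  π[d,e](ρ[e/h](ρ[d/a](U))) → 5
  (σ[e<8](T) ∪ π[d,e](ρ[e/h](ρ[d/a](U)))) → 10
  ρ[f/d]((σ[e<8](T) ∪ π[d,e](ρ[e/h](ρ[d/a](U))))) → 10

== RESULT ==
f | e
1 | 3
1 | 5
1 | 6
4 | 3
5 | 2
8 | 3
9 | 4
9 | 5
9 | 5
9 | 8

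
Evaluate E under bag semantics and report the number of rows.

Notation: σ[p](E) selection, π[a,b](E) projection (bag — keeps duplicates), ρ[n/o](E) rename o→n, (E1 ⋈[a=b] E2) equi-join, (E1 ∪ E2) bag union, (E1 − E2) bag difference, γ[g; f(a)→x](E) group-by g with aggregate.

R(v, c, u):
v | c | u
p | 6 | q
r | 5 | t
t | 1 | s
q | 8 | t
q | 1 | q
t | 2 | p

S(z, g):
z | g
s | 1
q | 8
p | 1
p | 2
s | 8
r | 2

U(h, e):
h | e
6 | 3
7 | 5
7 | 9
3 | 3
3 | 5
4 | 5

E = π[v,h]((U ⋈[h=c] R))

Row counts bottom-up:
  U → 6
  R → 6
  (U ⋈[h=c] R) → 1
  π[v,h]((U ⋈[h=c] R)) → 1

|E| = 1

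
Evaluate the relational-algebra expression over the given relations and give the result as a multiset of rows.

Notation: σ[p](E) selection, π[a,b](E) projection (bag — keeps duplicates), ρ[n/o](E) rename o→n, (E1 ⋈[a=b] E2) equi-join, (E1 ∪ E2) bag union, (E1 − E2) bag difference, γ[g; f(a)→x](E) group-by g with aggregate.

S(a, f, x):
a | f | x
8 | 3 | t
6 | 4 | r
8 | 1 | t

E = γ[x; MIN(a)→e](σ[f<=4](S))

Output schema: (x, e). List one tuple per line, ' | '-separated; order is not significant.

Subexpression sizes:
  S → 3
  σ[f<=4](S) → 3
  γ[x; MIN(a)→e](σ[f<=4](S)) → 2

== RESULT ==
x | e
r | 6
t | 8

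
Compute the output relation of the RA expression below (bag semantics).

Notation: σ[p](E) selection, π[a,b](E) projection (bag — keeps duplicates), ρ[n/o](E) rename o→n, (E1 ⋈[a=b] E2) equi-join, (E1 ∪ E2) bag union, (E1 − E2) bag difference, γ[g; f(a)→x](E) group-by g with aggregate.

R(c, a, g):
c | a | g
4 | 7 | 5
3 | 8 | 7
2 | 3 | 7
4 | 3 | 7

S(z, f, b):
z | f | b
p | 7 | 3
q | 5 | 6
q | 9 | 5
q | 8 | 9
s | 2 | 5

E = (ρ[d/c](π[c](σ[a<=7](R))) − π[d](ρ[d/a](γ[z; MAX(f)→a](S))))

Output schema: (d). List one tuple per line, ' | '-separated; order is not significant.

Row counts bottom-up:
  R → 4
  σ[a<=7](R) → 3
  π[c](σ[a<=7](R)) → 3
  ρ[d/c](π[c](σ[a<=7](R))) → 3
  S → 5
  γ[z; MAX(f)→a](S) → 3
  ρ[d/a](γ[z; MAX(f)→a](S)) → 3
  π[d](ρ[d/a](γ[z; MAX(f)→a](S))) → 3
  (ρ[d/c](π[c](σ[a<=7](R))) − π[d](ρ[d/a](γ[z; MAX(f)→a](S)))) → 2

== RESULT ==
d
4
4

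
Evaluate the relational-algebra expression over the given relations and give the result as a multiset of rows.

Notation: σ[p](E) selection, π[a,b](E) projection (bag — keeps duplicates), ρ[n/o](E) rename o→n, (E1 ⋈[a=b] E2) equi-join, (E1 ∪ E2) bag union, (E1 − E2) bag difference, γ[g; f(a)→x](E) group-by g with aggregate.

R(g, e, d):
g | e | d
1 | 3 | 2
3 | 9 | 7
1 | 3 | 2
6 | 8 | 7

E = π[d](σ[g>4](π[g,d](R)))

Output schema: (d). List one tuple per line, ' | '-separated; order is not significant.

Subexpression sizes:
  R → 4
  π[g,d](R) → 4
  σ[g>4](π[g,d](R)) → 1
  π[d](σ[g>4](π[g,d](R))) → 1

== RESULT ==
d
7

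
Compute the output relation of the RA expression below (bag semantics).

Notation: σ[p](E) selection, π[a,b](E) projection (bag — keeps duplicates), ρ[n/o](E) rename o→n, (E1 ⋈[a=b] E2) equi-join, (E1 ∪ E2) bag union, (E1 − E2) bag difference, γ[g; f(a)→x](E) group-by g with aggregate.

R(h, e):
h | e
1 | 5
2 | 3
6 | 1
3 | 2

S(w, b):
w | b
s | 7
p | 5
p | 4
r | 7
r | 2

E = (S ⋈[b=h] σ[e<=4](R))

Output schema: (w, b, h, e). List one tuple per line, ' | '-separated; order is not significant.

Per-node cardinality:
  S → 5
  R → 4
  σ[e<=4](R) → 3
  (S ⋈[b=h] σ[e<=4](R)) → 1

== RESULT ==
w | b | h | e
r | 2 | 2 | 3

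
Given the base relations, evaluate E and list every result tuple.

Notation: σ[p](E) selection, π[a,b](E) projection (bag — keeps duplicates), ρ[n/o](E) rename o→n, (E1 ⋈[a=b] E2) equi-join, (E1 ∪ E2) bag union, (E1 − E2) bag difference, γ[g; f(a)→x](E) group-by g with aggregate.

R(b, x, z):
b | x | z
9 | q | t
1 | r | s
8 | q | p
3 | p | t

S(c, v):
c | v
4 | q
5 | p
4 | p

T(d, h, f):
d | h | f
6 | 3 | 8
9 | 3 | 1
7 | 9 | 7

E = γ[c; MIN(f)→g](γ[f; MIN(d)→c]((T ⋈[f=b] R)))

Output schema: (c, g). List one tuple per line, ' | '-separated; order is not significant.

Subexpression sizes:
  T → 3
  R → 4
  (T ⋈[f=b] R) → 2
  γ[f; MIN(d)→c]((T ⋈[f=b] R)) → 2
  γ[c; MIN(f)→g](γ[f; MIN(d)→c]((T ⋈[f=b] R))) → 2

== RESULT ==
c | g
6 | 8
9 | 1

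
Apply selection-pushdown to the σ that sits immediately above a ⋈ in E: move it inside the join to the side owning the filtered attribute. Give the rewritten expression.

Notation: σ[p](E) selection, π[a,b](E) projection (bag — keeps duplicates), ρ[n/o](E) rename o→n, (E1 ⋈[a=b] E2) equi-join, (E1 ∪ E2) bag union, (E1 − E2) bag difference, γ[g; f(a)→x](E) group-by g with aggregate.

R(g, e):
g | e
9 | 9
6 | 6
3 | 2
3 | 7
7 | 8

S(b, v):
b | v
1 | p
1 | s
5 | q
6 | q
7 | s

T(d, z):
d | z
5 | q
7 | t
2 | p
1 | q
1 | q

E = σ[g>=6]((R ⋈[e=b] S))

σ filters on g, owned by the left side.
E' = (σ[g>=6](R) ⋈[e=b] S)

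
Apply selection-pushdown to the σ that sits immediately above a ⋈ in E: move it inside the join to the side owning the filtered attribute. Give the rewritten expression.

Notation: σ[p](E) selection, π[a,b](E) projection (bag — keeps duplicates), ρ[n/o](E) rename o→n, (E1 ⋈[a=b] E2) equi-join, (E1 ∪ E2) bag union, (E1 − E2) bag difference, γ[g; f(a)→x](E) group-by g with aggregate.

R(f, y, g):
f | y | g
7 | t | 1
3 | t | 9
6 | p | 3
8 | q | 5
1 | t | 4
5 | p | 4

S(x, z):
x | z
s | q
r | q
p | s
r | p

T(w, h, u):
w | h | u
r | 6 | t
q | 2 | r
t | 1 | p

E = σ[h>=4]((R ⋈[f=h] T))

σ filters on h, owned by the right side.
E' = (R ⋈[f=h] σ[h>=4](T))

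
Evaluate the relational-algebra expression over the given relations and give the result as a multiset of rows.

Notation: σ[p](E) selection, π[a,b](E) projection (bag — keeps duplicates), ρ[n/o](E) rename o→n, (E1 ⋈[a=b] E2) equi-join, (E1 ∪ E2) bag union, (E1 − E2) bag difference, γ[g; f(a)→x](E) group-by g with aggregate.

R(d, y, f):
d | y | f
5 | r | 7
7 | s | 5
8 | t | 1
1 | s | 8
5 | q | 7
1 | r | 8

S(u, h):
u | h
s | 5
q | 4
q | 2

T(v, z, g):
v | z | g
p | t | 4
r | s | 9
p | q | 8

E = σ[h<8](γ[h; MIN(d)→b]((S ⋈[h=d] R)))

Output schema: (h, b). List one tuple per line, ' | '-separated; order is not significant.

Per-node cardinality:
  S → 3
  R → 6
  (S ⋈[h=d] R) → 2
  γ[h; MIN(d)→b]((S ⋈[h=d] R)) → 1
  σ[h<8](γ[h; MIN(d)→b]((S ⋈[h=d] R))) → 1

== RESULT ==
h | b
5 | 5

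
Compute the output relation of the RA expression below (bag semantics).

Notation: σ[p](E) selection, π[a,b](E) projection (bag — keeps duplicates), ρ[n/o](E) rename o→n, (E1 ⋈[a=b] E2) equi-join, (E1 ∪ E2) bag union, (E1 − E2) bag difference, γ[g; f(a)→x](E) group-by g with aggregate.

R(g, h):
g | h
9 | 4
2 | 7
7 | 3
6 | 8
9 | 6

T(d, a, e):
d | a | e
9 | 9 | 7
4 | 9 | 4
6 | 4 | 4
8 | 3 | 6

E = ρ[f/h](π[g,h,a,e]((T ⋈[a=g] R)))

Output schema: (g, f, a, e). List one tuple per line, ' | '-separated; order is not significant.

Per-node cardinality:
  T → 4
  R → 5
  (T ⋈[a=g] R) → 4
  π[g,h,a,e]((T ⋈[a=g] R)) → 4
  ρ[f/h](π[g,h,a,e]((T ⋈[a=g] R))) → 4

== RESULT ==
g | f | a | e
9 | 4 | 9 | 4
9 | 4 | 9 | 7
9 | 6 | 9 | 4
9 | 6 | 9 | 7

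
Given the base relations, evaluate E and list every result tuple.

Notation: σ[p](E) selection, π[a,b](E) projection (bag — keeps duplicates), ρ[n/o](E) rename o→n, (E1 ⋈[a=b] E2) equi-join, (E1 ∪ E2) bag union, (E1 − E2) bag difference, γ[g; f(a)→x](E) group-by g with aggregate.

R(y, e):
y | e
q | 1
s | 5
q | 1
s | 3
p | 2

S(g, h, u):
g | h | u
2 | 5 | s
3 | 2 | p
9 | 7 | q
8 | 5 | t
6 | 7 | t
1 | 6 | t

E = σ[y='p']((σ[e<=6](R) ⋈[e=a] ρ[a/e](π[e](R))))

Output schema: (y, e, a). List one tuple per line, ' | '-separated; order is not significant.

Stepwise |·|:
  R → 5
  σ[e<=6](R) → 5
  R → 5
  π[e](R) → 5
  ρ[a/e](π[e](R)) → 5
  (σ[e<=6](R) ⋈[e=a] ρ[a/e](π[e](R))) → 7
  σ[y='p']((σ[e<=6](R) ⋈[e=a] ρ[a/e](π[e](R)))) → 1

== RESULT ==
y | e | a
p | 2 | 2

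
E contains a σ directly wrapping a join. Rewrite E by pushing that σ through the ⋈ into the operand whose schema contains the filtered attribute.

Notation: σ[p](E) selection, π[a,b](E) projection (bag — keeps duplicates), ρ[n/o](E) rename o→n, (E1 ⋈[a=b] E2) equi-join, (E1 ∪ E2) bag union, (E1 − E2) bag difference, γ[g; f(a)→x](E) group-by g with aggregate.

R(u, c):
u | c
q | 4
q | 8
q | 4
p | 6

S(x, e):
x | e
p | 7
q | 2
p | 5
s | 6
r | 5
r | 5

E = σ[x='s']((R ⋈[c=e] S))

σ filters on x, owned by the right side.
E' = (R ⋈[c=e] σ[x='s'](S))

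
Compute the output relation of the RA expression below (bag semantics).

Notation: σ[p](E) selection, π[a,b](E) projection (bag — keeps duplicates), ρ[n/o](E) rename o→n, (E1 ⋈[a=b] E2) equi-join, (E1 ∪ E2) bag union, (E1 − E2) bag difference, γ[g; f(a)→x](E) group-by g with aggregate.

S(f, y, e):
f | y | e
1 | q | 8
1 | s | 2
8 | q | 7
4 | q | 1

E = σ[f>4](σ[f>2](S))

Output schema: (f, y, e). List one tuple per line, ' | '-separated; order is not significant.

Row counts bottom-up:
  S → 4
  σ[f>2](S) → 2
  σ[f>4](σ[f>2](S)) → 1

== RESULT ==
f | y | e
8 | q | 7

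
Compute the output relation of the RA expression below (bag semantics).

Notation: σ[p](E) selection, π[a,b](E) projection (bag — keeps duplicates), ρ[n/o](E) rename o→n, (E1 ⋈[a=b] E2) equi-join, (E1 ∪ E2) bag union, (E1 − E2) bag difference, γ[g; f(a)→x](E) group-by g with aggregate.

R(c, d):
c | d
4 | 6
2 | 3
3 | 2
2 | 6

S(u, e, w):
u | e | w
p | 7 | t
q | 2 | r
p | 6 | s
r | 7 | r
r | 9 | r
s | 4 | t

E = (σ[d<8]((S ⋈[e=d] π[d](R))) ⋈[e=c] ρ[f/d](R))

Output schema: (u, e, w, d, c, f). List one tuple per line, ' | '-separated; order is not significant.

Subexpression sizes:
  S → 6
  R → 4
  π[d](R) → 4
  (S ⋈[e=d] π[d](R)) → 3
  σ[d<8]((S ⋈[e=d] π[d](R))) → 3
  R → 4
  ρ[f/d](R) → 4
  (σ[d<8]((S ⋈[e=d] π[d](R))) ⋈[e=c] ρ[f/d](R)) → 2

== RESULT ==
u | e | w | d | c | f
q | 2 | r | 2 | 2 | 3
q | 2 | r | 2 | 2 | 6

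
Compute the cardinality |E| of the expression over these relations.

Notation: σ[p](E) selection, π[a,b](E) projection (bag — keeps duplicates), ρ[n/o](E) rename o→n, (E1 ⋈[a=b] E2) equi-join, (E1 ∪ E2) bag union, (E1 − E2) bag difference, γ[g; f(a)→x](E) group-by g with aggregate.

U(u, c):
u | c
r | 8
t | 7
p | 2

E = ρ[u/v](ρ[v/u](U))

Per-node cardinality:
  U → 3
  ρ[v/u](U) → 3
  ρ[u/v](ρ[v/u](U)) → 3

|E| = 3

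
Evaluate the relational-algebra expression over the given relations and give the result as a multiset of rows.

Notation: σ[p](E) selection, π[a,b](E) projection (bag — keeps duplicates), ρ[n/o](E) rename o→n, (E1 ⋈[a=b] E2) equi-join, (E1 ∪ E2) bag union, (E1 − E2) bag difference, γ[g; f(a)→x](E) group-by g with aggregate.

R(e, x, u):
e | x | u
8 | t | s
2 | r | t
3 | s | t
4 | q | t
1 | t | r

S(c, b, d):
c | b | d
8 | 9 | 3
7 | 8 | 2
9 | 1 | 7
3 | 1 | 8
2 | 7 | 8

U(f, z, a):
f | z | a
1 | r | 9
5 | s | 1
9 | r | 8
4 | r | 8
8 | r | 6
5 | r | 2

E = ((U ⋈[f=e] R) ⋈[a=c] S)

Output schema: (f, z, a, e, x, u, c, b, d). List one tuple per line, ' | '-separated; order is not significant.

Subexpression sizes:
  U → 6
  R → 5
  (U ⋈[f=e] R) → 3
  S → 5
  ((U ⋈[f=e] R) ⋈[a=c] S) → 2

== RESULT ==
f | z | a | e | x | u | c | b | d
1 | r | 9 | 1 | t | r | 9 | 1 | 7
4 | r | 8 | 4 | q | t | 8 | 9 | 3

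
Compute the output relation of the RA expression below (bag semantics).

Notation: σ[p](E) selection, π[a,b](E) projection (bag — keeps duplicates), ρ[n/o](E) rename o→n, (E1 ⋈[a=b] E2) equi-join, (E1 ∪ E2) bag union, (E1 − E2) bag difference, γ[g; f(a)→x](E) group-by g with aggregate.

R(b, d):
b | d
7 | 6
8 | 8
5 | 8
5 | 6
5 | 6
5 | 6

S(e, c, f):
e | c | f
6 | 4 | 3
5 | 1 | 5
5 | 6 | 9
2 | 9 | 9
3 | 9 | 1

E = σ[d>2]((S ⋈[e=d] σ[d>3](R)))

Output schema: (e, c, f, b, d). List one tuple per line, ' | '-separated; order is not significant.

Per-node cardinality:
  S → 5
  R → 6
  σ[d>3](R) → 6
  (S ⋈[e=d] σ[d>3](R)) → 4
  σ[d>2]((S ⋈[e=d] σ[d>3](R))) → 4

== RESULT ==
e | c | f | b | d
6 | 4 | 3 | 5 | 6
6 | 4 | 3 | 5 | 6
6 | 4 | 3 | 5 | 6
6 | 4 | 3 | 7 | 6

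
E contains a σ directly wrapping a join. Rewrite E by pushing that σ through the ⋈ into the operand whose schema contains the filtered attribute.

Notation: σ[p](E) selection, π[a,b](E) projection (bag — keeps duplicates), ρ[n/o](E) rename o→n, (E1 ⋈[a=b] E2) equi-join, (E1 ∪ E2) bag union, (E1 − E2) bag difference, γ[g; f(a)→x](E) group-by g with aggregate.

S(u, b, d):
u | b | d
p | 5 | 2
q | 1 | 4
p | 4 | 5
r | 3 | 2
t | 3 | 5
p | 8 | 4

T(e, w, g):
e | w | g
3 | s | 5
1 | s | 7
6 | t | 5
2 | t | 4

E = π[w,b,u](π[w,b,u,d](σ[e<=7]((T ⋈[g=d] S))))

σ filters on e, owned by the left side.
E' = π[w,b,u](π[w,b,u,d]((σ[e<=7](T) ⋈[g=d] S)))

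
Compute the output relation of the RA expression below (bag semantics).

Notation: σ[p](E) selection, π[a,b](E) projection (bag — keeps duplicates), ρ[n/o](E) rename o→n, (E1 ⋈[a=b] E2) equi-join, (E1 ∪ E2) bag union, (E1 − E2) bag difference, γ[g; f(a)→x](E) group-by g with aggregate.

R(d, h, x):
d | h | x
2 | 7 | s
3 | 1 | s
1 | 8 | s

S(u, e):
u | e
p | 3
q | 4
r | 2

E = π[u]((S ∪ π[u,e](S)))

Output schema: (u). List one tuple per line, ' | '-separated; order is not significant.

Per-node cardinality:
  S → 3
  S → 3
  π[u,e](S) → 3
  (S ∪ π[u,e](S)) → 6
  π[u]((S ∪ π[u,e](S))) → 6

== RESULT ==
u
p
p
q
q
r
r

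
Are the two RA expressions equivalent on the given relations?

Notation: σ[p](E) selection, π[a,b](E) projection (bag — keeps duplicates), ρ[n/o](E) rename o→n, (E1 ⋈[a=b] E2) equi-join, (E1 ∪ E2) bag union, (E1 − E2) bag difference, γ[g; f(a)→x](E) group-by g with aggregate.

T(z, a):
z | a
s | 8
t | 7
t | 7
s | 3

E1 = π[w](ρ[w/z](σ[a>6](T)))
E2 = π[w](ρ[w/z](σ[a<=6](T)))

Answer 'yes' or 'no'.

E1 per-node cardinality:
  T → 4
  σ[a>6](T) → 3
  ρ[w/z](σ[a>6](T)) → 3
  π[w](ρ[w/z](σ[a>6](T))) → 3
E2 per-node cardinality:
  T → 4
  σ[a<=6](T) → 1
  ρ[w/z](σ[a<=6](T)) → 1
  π[w](ρ[w/z](σ[a<=6](T))) → 1

E1 result:
w
s
t
t
E2 result:
w
s
Witness: ('t',) appears 2× in E1 but 0× in E2.

no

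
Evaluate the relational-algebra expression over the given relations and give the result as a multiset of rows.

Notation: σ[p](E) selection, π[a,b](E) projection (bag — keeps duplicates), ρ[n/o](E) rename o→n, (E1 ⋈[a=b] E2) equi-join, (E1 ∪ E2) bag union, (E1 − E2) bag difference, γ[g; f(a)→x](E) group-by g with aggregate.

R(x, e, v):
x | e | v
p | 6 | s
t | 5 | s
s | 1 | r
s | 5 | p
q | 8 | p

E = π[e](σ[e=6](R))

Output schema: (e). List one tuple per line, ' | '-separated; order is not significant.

Row counts bottom-up:
  R → 5
  σ[e=6](R) → 1
  π[e](σ[e=6](R)) → 1

== RESULT ==
e
6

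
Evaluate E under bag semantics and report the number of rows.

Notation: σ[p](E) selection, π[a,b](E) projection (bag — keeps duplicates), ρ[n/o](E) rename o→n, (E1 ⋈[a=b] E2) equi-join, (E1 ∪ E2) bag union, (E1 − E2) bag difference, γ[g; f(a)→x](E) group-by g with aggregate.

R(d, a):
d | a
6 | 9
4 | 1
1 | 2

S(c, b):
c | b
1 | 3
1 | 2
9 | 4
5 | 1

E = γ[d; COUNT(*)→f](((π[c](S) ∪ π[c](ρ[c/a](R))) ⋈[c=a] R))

Per-node cardinality:
  S → 4
  π[c](S) → 4
  R → 3
  ρ[c/a](R) → 3
  π[c](ρ[c/a](R)) → 3
  (π[c](S) ∪ π[c](ρ[c/a](R))) → 7
  R → 3
  ((π[c](S) ∪ π[c](ρ[c/a](R))) ⋈[c=a] R) → 6
  γ[d; COUNT(*)→f](((π[c](S) ∪ π[c](ρ[c/a](R))) ⋈[c=a] R)) → 3

|E| = 3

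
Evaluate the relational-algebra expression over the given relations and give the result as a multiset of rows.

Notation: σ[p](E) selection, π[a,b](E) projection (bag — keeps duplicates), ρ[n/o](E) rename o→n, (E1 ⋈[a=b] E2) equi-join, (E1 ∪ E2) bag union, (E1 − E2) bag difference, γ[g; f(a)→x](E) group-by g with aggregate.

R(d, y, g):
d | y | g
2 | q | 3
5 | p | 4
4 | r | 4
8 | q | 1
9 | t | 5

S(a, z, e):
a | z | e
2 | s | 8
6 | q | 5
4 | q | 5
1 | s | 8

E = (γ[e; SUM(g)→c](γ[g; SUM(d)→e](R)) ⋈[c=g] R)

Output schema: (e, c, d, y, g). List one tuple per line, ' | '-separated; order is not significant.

Per-node cardinality:
  R → 5
  γ[g; SUM(d)→e](R) → 4
  γ[e; SUM(g)→c](γ[g; SUM(d)→e](R)) → 3
  R → 5
  (γ[e; SUM(g)→c](γ[g; SUM(d)→e](R)) ⋈[c=g] R) → 2

== RESULT ==
e | c | d | y | g
2 | 3 | 2 | q | 3
8 | 1 | 8 | q | 1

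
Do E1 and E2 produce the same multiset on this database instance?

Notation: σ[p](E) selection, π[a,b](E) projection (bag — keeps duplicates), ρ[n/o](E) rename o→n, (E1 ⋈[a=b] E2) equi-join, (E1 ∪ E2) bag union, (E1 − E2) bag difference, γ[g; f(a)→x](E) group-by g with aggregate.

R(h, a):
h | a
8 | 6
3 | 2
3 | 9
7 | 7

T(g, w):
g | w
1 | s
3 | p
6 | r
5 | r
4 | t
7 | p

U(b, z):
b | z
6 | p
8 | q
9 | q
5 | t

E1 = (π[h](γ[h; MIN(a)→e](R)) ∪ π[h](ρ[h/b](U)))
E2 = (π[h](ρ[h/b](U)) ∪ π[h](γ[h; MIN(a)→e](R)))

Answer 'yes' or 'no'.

E1 row counts bottom-up:
  R → 4
  γ[h; MIN(a)→e](R) → 3
  π[h](γ[h; MIN(a)→e](R)) → 3
  U → 4
  ρ[h/b](U) → 4
  π[h](ρ[h/b](U)) → 4
  (π[h](γ[h; MIN(a)→e](R)) ∪ π[h](ρ[h/b](U))) → 7
E2 row counts bottom-up:
  U → 4
  ρ[h/b](U) → 4
  π[h](ρ[h/b](U)) → 4
  R → 4
  γ[h; MIN(a)→e](R) → 3
  π[h](γ[h; MIN(a)→e](R)) → 3
  (π[h](ρ[h/b](U)) ∪ π[h](γ[h; MIN(a)→e](R))) → 7

E1 and E2 produce the same multiset:
h
3
5
6
7
8
8
9

yes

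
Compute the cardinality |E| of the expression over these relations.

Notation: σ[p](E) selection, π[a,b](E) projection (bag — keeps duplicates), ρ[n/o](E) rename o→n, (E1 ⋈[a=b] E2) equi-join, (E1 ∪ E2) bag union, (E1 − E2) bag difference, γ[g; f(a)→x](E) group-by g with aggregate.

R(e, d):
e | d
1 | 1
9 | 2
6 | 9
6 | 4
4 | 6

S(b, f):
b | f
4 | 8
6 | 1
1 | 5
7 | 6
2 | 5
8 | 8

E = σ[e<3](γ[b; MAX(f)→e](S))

Row counts bottom-up:
  S → 6
  γ[b; MAX(f)→e](S) → 6
  σ[e<3](γ[b; MAX(f)→e](S)) → 1

|E| = 1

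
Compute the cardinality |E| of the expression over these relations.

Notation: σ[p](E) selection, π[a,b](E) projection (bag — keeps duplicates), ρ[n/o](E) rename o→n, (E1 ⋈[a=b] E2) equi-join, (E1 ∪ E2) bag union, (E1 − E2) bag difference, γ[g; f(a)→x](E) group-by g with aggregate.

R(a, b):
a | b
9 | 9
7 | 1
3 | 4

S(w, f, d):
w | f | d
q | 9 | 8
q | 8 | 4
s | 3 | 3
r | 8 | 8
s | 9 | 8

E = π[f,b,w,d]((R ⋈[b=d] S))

Stepwise |·|:
  R → 3
  S → 5
  (R ⋈[b=d] S) → 1
  π[f,b,w,d]((R ⋈[b=d] S)) → 1

|E| = 1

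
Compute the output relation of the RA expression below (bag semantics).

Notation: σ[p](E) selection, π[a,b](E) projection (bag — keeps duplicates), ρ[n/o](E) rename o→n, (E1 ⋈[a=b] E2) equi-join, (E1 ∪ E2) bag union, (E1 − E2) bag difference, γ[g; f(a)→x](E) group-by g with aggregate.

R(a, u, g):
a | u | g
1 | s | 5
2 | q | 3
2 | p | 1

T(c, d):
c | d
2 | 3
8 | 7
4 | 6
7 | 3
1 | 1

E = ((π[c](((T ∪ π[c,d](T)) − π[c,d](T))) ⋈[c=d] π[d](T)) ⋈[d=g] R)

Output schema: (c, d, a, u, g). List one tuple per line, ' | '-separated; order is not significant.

Subexpression sizes:
  T → 5
  T → 5
  π[c,d](T) → 5
  (T ∪ π[c,d](T)) → 10
  T → 5
  π[c,d](T) → 5
  ((T ∪ π[c,d](T)) − π[c,d](T)) → 5
  π[c](((T ∪ π[c,d](T)) − π[c,d](T))) → 5
  T → 5
  π[d](T) → 5
  (π[c](((T ∪ π[c,d](T)) − π[c,d](T))) ⋈[c=d] π[d](T)) → 2
  R → 3
  ((π[c](((T ∪ π[c,d](T)) − π[c,d](T))) ⋈[c=d] π[d](T)) ⋈[d=g] R) → 1

== RESULT ==
c | d | a | u | g
1 | 1 | 2 | p | 1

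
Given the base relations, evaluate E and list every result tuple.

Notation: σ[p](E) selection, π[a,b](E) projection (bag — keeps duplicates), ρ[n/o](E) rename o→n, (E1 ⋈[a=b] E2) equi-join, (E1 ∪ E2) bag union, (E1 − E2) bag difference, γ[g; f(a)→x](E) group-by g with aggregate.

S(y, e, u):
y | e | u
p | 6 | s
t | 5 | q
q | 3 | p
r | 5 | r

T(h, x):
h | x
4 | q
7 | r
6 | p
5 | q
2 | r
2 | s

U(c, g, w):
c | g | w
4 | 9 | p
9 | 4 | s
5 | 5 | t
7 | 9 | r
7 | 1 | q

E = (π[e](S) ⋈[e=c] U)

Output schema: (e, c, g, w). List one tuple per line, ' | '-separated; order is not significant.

Row counts bottom-up:
  S → 4
  π[e](S) → 4
  U → 5
  (π[e](S) ⋈[e=c] U) → 2

== RESULT ==
e | c | g | w
5 | 5 | 5 | t
5 | 5 | 5 | t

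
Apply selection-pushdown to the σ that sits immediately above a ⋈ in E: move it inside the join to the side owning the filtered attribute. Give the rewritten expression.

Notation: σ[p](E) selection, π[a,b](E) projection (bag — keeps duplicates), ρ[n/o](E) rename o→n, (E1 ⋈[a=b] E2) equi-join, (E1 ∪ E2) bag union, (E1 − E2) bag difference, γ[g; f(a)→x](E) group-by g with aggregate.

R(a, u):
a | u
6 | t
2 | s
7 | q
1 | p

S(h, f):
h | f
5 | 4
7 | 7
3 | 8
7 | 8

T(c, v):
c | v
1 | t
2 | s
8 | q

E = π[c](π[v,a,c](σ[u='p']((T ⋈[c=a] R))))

σ filters on u, owned by the right side.
E' = π[c](π[v,a,c]((T ⋈[c=a] σ[u='p'](R))))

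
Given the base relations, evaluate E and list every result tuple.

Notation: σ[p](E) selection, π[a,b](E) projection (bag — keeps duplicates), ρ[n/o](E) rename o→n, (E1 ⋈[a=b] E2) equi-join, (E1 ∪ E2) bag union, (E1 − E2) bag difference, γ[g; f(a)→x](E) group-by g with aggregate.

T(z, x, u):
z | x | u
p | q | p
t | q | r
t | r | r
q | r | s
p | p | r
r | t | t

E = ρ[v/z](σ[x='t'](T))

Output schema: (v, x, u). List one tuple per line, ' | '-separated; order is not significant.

Row counts bottom-up:
  T → 6
  σ[x='t'](T) → 1
  ρ[v/z](σ[x='t'](T)) → 1

== RESULT ==
v | x | u
r | t | t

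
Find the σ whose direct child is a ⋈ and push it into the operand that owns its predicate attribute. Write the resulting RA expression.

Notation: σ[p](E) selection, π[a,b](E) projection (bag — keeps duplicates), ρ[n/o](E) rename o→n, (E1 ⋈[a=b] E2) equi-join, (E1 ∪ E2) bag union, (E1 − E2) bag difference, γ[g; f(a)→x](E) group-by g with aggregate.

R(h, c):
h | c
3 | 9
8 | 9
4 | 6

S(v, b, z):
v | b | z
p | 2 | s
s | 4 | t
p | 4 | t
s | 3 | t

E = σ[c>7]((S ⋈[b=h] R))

σ filters on c, owned by the right side.
E' = (S ⋈[b=h] σ[c>7](R))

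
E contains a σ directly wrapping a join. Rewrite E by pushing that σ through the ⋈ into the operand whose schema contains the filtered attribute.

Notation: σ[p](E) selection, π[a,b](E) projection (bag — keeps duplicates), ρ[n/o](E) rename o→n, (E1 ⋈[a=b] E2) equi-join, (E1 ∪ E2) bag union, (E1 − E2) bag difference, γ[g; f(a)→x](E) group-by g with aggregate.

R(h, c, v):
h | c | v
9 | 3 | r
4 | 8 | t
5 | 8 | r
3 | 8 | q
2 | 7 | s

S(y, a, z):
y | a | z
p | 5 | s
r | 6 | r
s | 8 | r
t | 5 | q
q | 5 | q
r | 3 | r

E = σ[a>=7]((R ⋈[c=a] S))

σ filters on a, owned by the right side.
E' = (R ⋈[c=a] σ[a>=7](S))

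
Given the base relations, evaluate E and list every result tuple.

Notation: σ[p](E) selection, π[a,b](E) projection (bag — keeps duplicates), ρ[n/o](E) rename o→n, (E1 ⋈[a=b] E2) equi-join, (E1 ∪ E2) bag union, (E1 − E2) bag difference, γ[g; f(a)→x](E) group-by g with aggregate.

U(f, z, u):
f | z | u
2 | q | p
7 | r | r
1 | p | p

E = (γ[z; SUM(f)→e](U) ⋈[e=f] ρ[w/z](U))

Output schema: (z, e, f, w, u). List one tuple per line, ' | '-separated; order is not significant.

Stepwise |·|:
  U → 3
  γ[z; SUM(f)→e](U) → 3
  U → 3
  ρ[w/z](U) → 3
  (γ[z; SUM(f)→e](U) ⋈[e=f] ρ[w/z](U)) → 3

== RESULT ==
z | e | f | w | u
p | 1 | 1 | p | p
q | 2 | 2 | q | p
r | 7 | 7 | r | r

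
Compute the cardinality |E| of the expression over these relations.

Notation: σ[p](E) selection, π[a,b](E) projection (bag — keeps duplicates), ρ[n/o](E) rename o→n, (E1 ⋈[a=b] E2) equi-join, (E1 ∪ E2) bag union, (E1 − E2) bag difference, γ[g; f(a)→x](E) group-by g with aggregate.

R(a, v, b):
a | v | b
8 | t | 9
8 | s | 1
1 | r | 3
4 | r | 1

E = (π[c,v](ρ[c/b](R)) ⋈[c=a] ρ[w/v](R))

Subexpression sizes:
  R → 4
  ρ[c/b](R) → 4
  π[c,v](ρ[c/b](R)) → 4
  R → 4
  ρ[w/v](R) → 4
  (π[c,v](ρ[c/b](R)) ⋈[c=a] ρ[w/v](R)) → 2

|E| = 2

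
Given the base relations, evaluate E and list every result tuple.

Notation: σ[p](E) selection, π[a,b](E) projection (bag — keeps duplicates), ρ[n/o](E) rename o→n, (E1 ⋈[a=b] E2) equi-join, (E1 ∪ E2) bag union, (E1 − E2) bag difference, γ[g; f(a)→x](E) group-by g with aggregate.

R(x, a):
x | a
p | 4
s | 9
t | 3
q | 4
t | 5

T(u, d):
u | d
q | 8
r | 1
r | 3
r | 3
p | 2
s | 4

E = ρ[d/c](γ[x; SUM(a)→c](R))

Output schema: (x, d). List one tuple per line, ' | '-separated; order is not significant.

Row counts bottom-up:
  R → 5
  γ[x; SUM(a)→c](R) → 4
  ρ[d/c](γ[x; SUM(a)→c](R)) → 4

== RESULT ==
x | d
p | 4
q | 4
s | 9
t | 8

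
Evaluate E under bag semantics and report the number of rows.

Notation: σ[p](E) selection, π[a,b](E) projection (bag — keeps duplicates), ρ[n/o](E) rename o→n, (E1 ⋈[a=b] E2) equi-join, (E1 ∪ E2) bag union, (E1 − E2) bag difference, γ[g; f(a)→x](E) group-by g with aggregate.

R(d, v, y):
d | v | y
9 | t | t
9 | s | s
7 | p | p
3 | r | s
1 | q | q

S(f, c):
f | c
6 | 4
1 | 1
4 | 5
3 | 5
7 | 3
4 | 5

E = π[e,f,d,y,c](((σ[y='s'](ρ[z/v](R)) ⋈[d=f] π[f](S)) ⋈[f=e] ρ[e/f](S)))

Row counts bottom-up:
  R → 5
  ρ[z/v](R) → 5
  σ[y='s'](ρ[z/v](R)) → 2
  S → 6
  π[f](S) → 6
  (σ[y='s'](ρ[z/v](R)) ⋈[d=f] π[f](S)) → 1
  S → 6
  ρ[e/f](S) → 6
  ((σ[y='s'](ρ[z/v](R)) ⋈[d=f] π[f](S)) ⋈[f=e] ρ[e/f](S)) → 1
  π[e,f,d,y,c](((σ[y='s'](ρ[z/v](R)) ⋈[d=f] π[f](S)) ⋈[f=e] ρ[e/f](S))) → 1

|E| = 1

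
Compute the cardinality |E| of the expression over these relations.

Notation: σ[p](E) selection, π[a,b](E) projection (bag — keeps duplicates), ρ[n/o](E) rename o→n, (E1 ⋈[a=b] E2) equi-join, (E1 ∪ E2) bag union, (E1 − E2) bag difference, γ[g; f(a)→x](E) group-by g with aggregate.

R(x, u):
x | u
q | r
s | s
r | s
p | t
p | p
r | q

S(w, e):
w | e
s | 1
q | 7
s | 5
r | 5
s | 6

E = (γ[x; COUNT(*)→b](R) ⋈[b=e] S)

Stepwise |·|:
  R → 6
  γ[x; COUNT(*)→b](R) → 4
  S → 5
  (γ[x; COUNT(*)→b](R) ⋈[b=e] S) → 2

|E| = 2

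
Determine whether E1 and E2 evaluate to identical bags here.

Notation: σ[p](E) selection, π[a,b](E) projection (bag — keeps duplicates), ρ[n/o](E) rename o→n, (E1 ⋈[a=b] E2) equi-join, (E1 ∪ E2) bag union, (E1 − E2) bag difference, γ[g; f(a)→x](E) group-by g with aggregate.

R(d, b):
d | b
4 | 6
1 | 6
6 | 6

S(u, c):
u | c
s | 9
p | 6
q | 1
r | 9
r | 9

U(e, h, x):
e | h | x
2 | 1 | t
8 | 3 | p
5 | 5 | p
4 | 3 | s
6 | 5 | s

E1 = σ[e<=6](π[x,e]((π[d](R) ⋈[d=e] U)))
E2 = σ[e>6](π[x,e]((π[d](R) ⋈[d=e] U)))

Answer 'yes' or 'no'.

E1 per-node cardinality:
  R → 3
  π[d](R) → 3
  U → 5
  (π[d](R) ⋈[d=e] U) → 2
  π[x,e]((π[d](R) ⋈[d=e] U)) → 2
  σ[e<=6](π[x,e]((π[d](R) ⋈[d=e] U))) → 2
E2 per-node cardinality:
  R → 3
  π[d](R) → 3
  U → 5
  (π[d](R) ⋈[d=e] U) → 2
  π[x,e]((π[d](R) ⋈[d=e] U)) → 2
  σ[e>6](π[x,e]((π[d](R) ⋈[d=e] U))) → 0

E1 result:
x | e
s | 4
s | 6
E2 result:
x | e
(0 rows)
Witness: ('s', 4) appears 1× in E1 but 0× in E2.

no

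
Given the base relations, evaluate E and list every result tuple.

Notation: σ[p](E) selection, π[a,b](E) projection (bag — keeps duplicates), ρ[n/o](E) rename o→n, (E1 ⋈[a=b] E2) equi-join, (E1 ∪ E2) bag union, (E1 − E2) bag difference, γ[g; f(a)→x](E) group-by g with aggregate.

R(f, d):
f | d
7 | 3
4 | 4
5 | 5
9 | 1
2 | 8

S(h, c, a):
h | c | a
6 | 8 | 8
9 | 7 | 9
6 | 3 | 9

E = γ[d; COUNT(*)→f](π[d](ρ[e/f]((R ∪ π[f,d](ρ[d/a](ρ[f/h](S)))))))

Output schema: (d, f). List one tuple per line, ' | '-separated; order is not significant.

Subexpression sizes:
  R → 5
  S → 3
  ρ[f/h](S) → 3
  ρ[d/a](ρ[f/h](S)) → 3
  π[f,d](ρ[d/a](ρ[f/h](S))) → 3
  (R ∪ π[f,d](ρ[d/a](ρ[f/h](S)))) → 8
  ρ[e/f]((R ∪ π[f,d](ρ[d/a](ρ[f/h](S))))) → 8
  π[d](ρ[e/f]((R ∪ π[f,d](ρ[d/a](ρ[f/h](S)))))) → 8
  γ[d; COUNT(*)→f](π[d](ρ[e/f]((R ∪ π[f,d](ρ[d/a](ρ[f/h](S))))))) → 6

== RESULT ==
d | f
1 | 1
3 | 1
4 | 1
5 | 1
8 | 2
9 | 2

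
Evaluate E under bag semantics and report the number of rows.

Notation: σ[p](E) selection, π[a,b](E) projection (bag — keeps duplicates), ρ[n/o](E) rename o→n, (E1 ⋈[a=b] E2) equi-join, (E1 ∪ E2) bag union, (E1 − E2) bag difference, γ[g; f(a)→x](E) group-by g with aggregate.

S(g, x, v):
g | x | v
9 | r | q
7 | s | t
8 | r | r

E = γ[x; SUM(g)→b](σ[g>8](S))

Row counts bottom-up:
  S → 3
  σ[g>8](S) → 1
  γ[x; SUM(g)→b](σ[g>8](S)) → 1

|E| = 1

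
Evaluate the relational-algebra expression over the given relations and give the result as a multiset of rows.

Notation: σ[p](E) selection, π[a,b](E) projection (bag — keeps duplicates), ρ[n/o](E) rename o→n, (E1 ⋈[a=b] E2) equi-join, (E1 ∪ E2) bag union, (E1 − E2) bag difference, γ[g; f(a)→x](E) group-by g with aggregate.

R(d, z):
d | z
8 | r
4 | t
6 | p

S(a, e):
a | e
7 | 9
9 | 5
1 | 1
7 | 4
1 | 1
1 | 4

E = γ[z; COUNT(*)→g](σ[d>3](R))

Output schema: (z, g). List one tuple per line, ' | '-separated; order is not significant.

Per-node cardinality:
  R → 3
  σ[d>3](R) → 3
  γ[z; COUNT(*)→g](σ[d>3](R)) → 3

== RESULT ==
z | g
p | 1
r | 1
t | 1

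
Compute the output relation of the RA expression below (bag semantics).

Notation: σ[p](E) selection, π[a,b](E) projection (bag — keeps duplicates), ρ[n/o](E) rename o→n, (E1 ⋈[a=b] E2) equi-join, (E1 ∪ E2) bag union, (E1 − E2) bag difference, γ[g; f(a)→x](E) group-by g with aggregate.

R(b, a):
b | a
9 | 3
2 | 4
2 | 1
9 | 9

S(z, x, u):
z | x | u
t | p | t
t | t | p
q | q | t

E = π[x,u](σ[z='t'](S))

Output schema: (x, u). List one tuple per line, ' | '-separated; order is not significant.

Row counts bottom-up:
  S → 3
  σ[z='t'](S) → 2
  π[x,u](σ[z='t'](S)) → 2

== RESULT ==
x | u
p | t
t | p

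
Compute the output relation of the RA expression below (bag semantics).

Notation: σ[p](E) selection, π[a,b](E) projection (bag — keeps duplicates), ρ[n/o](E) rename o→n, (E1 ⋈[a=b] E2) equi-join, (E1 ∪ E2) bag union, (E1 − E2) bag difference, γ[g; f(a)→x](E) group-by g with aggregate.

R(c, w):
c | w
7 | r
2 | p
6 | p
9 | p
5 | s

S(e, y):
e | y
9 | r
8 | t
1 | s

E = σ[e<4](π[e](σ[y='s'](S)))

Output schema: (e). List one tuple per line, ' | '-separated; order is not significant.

Row counts bottom-up:
  S → 3
  σ[y='s'](S) → 1
  π[e](σ[y='s'](S)) → 1
  σ[e<4](π[e](σ[y='s'](S))) → 1

== RESULT ==
e
1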